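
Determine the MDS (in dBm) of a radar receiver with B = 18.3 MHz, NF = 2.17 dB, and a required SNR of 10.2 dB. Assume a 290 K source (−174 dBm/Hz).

Sensitivity = −174 + 10 log₁₀(B) + NF + SNR_min
= −174 + 72.62 + 2.17 + 10.2
= −89.01 dBm → −89.0 dBm

−89.0 dBm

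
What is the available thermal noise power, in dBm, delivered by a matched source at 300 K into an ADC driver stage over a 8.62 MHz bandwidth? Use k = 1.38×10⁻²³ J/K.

P_n = kTB = 1.38×10⁻²³ × 300 × 8.62×10⁶ = 3.57×10⁻¹⁴ W
In dBm: 10 log₁₀(3.57×10⁻¹⁴ / 10⁻³) = −104.5 dBm

−104.5 dBm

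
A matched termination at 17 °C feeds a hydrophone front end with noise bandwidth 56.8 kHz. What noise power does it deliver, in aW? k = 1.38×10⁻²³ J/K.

T = 17 °C + 273.15 = 290.15 K
P_n = kTB = 1.38×10⁻²³ × 290.15 × 5.68×10⁴ = 2.27×10⁻¹⁶ W = 227 aW

227 aW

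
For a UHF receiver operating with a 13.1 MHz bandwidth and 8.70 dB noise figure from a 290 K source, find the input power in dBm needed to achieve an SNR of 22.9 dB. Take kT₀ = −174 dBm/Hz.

Sensitivity = −174 + 10 log₁₀(B) + NF + SNR_min
= −174 + 71.17 + 8.70 + 22.9
= −71.23 dBm → −71.2 dBm

−71.2 dBm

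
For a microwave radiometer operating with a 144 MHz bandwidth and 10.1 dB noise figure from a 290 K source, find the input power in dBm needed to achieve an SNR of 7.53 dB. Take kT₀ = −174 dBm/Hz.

Sensitivity = −174 + 10 log₁₀(B) + NF + SNR_min
= −174 + 81.58 + 10.1 + 7.53
= −74.79 dBm → −74.8 dBm

−74.8 dBm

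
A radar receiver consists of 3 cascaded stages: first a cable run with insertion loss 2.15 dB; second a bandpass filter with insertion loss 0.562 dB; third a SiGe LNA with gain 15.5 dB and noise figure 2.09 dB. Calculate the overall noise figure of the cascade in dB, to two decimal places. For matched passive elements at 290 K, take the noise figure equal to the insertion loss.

4.80 dB

Convert to linear (a loss of L dB is a gain of −L dB): F_i = 10^(NF_i/10), G_i = 10^(G_i,dB/10)
  Stage 1: F_1 = 10^(2.15/10) = 1.641, G_1 = 10^(−2.15/10) = 0.6095
  Stage 2: F_2 = 10^(0.562/10) = 1.138, G_2 = 10^(−0.562/10) = 0.8786
  Stage 3: F_3 = 10^(2.09/10) = 1.618, G_3 = 10^(15.5/10) = 35.48
Friis cascade:
  F = 1.641 + (1.138 − 1)/0.6095 + (1.618 − 1)/0.5355 = 3.021
NF = 10 log₁₀(3.021) = 4.80 dB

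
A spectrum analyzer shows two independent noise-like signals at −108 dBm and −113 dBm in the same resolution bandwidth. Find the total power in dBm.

−106.8 dBm

Convert to linear, add, convert back:
P₁ = 1.58×10⁻¹⁴ W, P₂ = 5.01×10⁻¹⁵ W
P_tot = 2.09×10⁻¹⁴ W → 10 log₁₀(P_tot / 10⁻³) = −106.8 dBm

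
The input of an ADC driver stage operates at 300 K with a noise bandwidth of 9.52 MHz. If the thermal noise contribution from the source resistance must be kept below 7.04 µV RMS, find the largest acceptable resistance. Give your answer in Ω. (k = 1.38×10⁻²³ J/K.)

Johnson–Nyquist: V_n = √(4kTRB) ⇒ R = V_n² / (4kTB)
4kTB = 4 × 1.38×10⁻²³ × 300 × 9.52×10⁶ = 1.58×10⁻¹³
R = (7.04×10⁻⁶)² / 1.58×10⁻¹³ = 3.14×10² Ω = 314 Ω

314 Ω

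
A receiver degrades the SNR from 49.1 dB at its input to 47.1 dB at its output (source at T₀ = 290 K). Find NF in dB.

NF (dB) = SNR_in(dB) − SNR_out(dB) when the source is at T₀
NF = 49.1 − 47.1 = 2.0 dB

2.0 dB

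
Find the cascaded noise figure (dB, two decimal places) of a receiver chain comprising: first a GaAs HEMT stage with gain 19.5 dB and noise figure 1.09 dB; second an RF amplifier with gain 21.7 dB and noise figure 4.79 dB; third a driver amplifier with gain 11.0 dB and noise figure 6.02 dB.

Convert to linear (a loss of L dB is a gain of −L dB): F_i = 10^(NF_i/10), G_i = 10^(G_i,dB/10)
  Stage 1: F_1 = 10^(1.09/10) = 1.285, G_1 = 10^(19.5/10) = 89.13
  Stage 2: F_2 = 10^(4.79/10) = 3.013, G_2 = 10^(21.7/10) = 147.9
  Stage 3: F_3 = 10^(6.02/10) = 3.999, G_3 = 10^(11.0/10) = 12.59
Friis cascade:
  F = 1.285 + (3.013 − 1)/89.13 + (3.999 − 1)/1.318×10⁴ = 1.308
NF = 10 log₁₀(1.308) = 1.17 dB

1.17 dB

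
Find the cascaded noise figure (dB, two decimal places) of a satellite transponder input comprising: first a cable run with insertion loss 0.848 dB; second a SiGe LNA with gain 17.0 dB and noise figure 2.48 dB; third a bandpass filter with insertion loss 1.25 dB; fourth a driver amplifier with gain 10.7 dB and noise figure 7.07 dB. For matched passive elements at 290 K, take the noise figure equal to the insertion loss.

Convert to linear (a loss of L dB is a gain of −L dB): F_i = 10^(NF_i/10), G_i = 10^(G_i,dB/10)
  Stage 1: F_1 = 10^(0.848/10) = 1.216, G_1 = 10^(−0.848/10) = 0.8226
  Stage 2: F_2 = 10^(2.48/10) = 1.770, G_2 = 10^(17.0/10) = 50.12
  Stage 3: F_3 = 10^(1.25/10) = 1.334, G_3 = 10^(−1.25/10) = 0.7499
  Stage 4: F_4 = 10^(7.07/10) = 5.093, G_4 = 10^(10.7/10) = 11.75
Friis cascade:
  F = 1.216 + (1.770 − 1)/0.8226 + (1.334 − 1)/41.23 + (5.093 − 1)/30.92 = 2.292
NF = 10 log₁₀(2.292) = 3.60 dB

3.60 dB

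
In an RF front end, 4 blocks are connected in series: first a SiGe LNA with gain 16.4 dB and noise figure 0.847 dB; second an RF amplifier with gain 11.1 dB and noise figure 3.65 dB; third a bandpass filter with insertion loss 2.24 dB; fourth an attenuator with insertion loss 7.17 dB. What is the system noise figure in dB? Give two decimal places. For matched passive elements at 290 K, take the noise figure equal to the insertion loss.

Convert to linear (a loss of L dB is a gain of −L dB): F_i = 10^(NF_i/10), G_i = 10^(G_i,dB/10)
  Stage 1: F_1 = 10^(0.847/10) = 1.215, G_1 = 10^(16.4/10) = 43.65
  Stage 2: F_2 = 10^(3.65/10) = 2.317, G_2 = 10^(11.1/10) = 12.88
  Stage 3: F_3 = 10^(2.24/10) = 1.675, G_3 = 10^(−2.24/10) = 0.5970
  Stage 4: F_4 = 10^(7.17/10) = 5.212, G_4 = 10^(−7.17/10) = 0.1919
Friis cascade:
  F = 1.215 + (2.317 − 1)/43.65 + (1.675 − 1)/562.3 + (5.212 − 1)/335.7 = 1.259
NF = 10 log₁₀(1.259) = 1.00 dB

1.00 dB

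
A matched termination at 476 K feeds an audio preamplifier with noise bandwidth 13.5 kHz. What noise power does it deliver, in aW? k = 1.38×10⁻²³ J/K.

88.7 aW

P_n = kTB = 1.38×10⁻²³ × 476 × 1.35×10⁴ = 8.87×10⁻¹⁷ W = 88.7 aW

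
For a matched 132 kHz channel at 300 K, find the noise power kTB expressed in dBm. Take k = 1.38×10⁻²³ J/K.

P_n = kTB = 1.38×10⁻²³ × 300 × 1.32×10⁵ = 5.46×10⁻¹⁶ W
In dBm: 10 log₁₀(5.46×10⁻¹⁶ / 10⁻³) = −122.6 dBm

−122.6 dBm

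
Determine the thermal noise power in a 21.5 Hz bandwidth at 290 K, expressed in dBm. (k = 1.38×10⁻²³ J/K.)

P_n = kTB = 1.38×10⁻²³ × 290 × 2.15×10¹ = 8.60×10⁻²⁰ W
In dBm: 10 log₁₀(8.60×10⁻²⁰ / 10⁻³) = −160.7 dBm

−160.7 dBm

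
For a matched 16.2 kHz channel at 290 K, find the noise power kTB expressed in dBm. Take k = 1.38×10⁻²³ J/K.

P_n = kTB = 1.38×10⁻²³ × 290 × 1.62×10⁴ = 6.48×10⁻¹⁷ W
In dBm: 10 log₁₀(6.48×10⁻¹⁷ / 10⁻³) = −131.9 dBm

−131.9 dBm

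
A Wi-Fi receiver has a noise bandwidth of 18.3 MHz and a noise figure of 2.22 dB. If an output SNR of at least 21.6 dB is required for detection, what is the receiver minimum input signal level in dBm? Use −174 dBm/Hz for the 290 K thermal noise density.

Sensitivity = −174 + 10 log₁₀(B) + NF + SNR_min
= −174 + 72.62 + 2.22 + 21.6
= −77.56 dBm → −77.6 dBm

−77.6 dBm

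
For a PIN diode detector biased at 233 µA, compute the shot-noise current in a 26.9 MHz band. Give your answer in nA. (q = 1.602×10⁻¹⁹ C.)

44.8 nA

I_n = √(2qI·B)
2qI·B = 2 × 1.602×10⁻¹⁹ × 2.33×10⁻⁴ × 2.69×10⁷ = 2.01×10⁻¹⁵ A²
I_n = √(2.01×10⁻¹⁵) = 4.48×10⁻⁸ A = 44.8 nA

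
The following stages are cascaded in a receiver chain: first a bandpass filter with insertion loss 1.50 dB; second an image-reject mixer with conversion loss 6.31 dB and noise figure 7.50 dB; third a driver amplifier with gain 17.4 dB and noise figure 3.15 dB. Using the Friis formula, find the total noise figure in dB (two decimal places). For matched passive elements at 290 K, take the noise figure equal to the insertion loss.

11.58 dB

Convert to linear (a loss of L dB is a gain of −L dB): F_i = 10^(NF_i/10), G_i = 10^(G_i,dB/10)
  Stage 1: F_1 = 10^(1.50/10) = 1.413, G_1 = 10^(−1.50/10) = 0.7079
  Stage 2: F_2 = 10^(7.50/10) = 5.623, G_2 = 10^(−6.31/10) = 0.2339
  Stage 3: F_3 = 10^(3.15/10) = 2.065, G_3 = 10^(17.4/10) = 54.95
Friis cascade:
  F = 1.413 + (5.623 − 1)/0.7079 + (2.065 − 1)/0.1656 = 14.38
NF = 10 log₁₀(14.38) = 11.58 dB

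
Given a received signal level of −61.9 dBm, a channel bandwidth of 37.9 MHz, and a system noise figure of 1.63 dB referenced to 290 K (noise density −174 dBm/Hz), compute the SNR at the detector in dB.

34.7 dB

Noise floor: N = −174 + 10 log₁₀(B) + NF
10 log₁₀(3.79×10⁷) = 75.79 dB
N = −174 + 75.79 + 1.63 = −96.58 dBm
SNR = P_sig − N = −61.9 − (−96.58) = 34.68 dB → 34.7 dB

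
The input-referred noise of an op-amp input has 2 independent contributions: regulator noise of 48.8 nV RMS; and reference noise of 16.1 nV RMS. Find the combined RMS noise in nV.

Uncorrelated sources add in power (mean-square): V_tot = √(ΣV_i²)
V_tot = √[(4.88×10⁻⁸)² + (1.61×10⁻⁸)²] = 5.14×10⁻⁸ V = 51.4 nV

51.4 nV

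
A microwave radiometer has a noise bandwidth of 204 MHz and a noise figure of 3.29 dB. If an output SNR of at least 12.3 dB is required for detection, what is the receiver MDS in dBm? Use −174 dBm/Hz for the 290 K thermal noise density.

Sensitivity = −174 + 10 log₁₀(B) + NF + SNR_min
= −174 + 83.1 + 3.29 + 12.3
= −75.31 dBm → −75.3 dBm

−75.3 dBm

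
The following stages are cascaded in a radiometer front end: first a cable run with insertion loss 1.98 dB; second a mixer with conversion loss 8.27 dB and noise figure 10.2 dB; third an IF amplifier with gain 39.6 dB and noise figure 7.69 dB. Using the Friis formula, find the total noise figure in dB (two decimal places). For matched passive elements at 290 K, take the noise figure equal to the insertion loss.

Convert to linear (a loss of L dB is a gain of −L dB): F_i = 10^(NF_i/10), G_i = 10^(G_i,dB/10)
  Stage 1: F_1 = 10^(1.98/10) = 1.578, G_1 = 10^(−1.98/10) = 0.6339
  Stage 2: F_2 = 10^(10.2/10) = 10.47, G_2 = 10^(−8.27/10) = 0.1489
  Stage 3: F_3 = 10^(7.69/10) = 5.875, G_3 = 10^(39.6/10) = 9120
Friis cascade:
  F = 1.578 + (10.47 − 1)/0.6339 + (5.875 − 1)/0.09441 = 68.16
NF = 10 log₁₀(68.16) = 18.34 dB

18.34 dB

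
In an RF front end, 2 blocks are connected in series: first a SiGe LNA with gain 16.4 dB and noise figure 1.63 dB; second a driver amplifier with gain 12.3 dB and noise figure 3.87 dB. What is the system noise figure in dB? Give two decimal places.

1.73 dB

Convert to linear (a loss of L dB is a gain of −L dB): F_i = 10^(NF_i/10), G_i = 10^(G_i,dB/10)
  Stage 1: F_1 = 10^(1.63/10) = 1.455, G_1 = 10^(16.4/10) = 43.65
  Stage 2: F_2 = 10^(3.87/10) = 2.438, G_2 = 10^(12.3/10) = 16.98
Friis cascade:
  F = 1.455 + (2.438 − 1)/43.65 = 1.488
NF = 10 log₁₀(1.488) = 1.73 dB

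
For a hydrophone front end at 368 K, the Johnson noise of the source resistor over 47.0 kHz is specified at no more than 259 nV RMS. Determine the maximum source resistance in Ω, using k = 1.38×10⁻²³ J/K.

70.3 Ω

Johnson–Nyquist: V_n = √(4kTRB) ⇒ R = V_n² / (4kTB)
4kTB = 4 × 1.38×10⁻²³ × 368 × 4.70×10⁴ = 9.55×10⁻¹⁶
R = (2.59×10⁻⁷)² / 9.55×10⁻¹⁶ = 7.03×10¹ Ω = 70.3 Ω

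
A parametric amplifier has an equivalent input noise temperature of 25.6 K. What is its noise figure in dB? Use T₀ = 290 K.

F = 1 + T_e/T₀ = 1 + 25.6/290 = 1.08828
NF = 10 log₁₀(1.08828) = 0.367 dB

0.367 dB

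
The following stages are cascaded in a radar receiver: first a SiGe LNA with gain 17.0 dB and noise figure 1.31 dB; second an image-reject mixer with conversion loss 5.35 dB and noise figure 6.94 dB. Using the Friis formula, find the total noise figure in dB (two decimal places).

1.56 dB

Convert to linear (a loss of L dB is a gain of −L dB): F_i = 10^(NF_i/10), G_i = 10^(G_i,dB/10)
  Stage 1: F_1 = 10^(1.31/10) = 1.352, G_1 = 10^(17.0/10) = 50.12
  Stage 2: F_2 = 10^(6.94/10) = 4.943, G_2 = 10^(−5.35/10) = 0.2917
Friis cascade:
  F = 1.352 + (4.943 − 1)/50.12 = 1.431
NF = 10 log₁₀(1.431) = 1.56 dB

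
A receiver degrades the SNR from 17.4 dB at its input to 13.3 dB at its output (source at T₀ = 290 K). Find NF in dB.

4.1 dB

NF (dB) = SNR_in(dB) − SNR_out(dB) when the source is at T₀
NF = 17.4 − 13.3 = 4.1 dB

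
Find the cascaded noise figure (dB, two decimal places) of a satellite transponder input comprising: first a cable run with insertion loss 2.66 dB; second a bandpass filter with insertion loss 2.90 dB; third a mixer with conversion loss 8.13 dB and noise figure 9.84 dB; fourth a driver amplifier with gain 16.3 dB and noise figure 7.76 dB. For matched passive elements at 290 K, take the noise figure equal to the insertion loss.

Convert to linear (a loss of L dB is a gain of −L dB): F_i = 10^(NF_i/10), G_i = 10^(G_i,dB/10)
  Stage 1: F_1 = 10^(2.66/10) = 1.845, G_1 = 10^(−2.66/10) = 0.5420
  Stage 2: F_2 = 10^(2.90/10) = 1.950, G_2 = 10^(−2.90/10) = 0.5129
  Stage 3: F_3 = 10^(9.84/10) = 9.638, G_3 = 10^(−8.13/10) = 0.1538
  Stage 4: F_4 = 10^(7.76/10) = 5.970, G_4 = 10^(16.3/10) = 42.66
Friis cascade:
  F = 1.845 + (1.950 − 1)/0.5420 + (9.638 − 1)/0.2780 + (5.970 − 1)/0.04276 = 150.9
NF = 10 log₁₀(150.9) = 21.79 dB

21.79 dB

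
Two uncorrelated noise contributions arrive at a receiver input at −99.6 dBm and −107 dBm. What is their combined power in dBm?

−98.9 dBm

Convert to linear, add, convert back:
P₁ = 1.10×10⁻¹³ W, P₂ = 2.00×10⁻¹⁴ W
P_tot = 1.30×10⁻¹³ W → 10 log₁₀(P_tot / 10⁻³) = −98.9 dBm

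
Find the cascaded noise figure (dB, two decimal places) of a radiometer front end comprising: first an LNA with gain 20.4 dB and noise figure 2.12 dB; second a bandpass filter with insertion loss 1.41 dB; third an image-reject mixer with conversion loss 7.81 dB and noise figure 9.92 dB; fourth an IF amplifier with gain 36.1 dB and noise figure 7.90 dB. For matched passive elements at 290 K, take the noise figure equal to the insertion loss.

3.30 dB

Convert to linear (a loss of L dB is a gain of −L dB): F_i = 10^(NF_i/10), G_i = 10^(G_i,dB/10)
  Stage 1: F_1 = 10^(2.12/10) = 1.629, G_1 = 10^(20.4/10) = 109.6
  Stage 2: F_2 = 10^(1.41/10) = 1.384, G_2 = 10^(−1.41/10) = 0.7228
  Stage 3: F_3 = 10^(9.92/10) = 9.817, G_3 = 10^(−7.81/10) = 0.1656
  Stage 4: F_4 = 10^(7.90/10) = 6.166, G_4 = 10^(36.1/10) = 4074
Friis cascade:
  F = 1.629 + (1.384 − 1)/109.6 + (9.817 − 1)/79.25 + (6.166 − 1)/13.12 = 2.138
NF = 10 log₁₀(2.138) = 3.30 dB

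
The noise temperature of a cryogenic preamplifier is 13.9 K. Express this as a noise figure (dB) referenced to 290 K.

0.203 dB

F = 1 + T_e/T₀ = 1 + 13.9/290 = 1.04793
NF = 10 log₁₀(1.04793) = 0.203 dB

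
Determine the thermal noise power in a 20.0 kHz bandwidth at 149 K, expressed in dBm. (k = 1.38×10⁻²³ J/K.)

P_n = kTB = 1.38×10⁻²³ × 149 × 2.00×10⁴ = 4.11×10⁻¹⁷ W
In dBm: 10 log₁₀(4.11×10⁻¹⁷ / 10⁻³) = −133.9 dBm

−133.9 dBm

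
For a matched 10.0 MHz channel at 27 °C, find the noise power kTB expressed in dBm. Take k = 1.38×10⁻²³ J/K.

−103.8 dBm

T = 27 °C + 273.15 = 300.15 K
P_n = kTB = 1.38×10⁻²³ × 300.15 × 1.00×10⁷ = 4.14×10⁻¹⁴ W
In dBm: 10 log₁₀(4.14×10⁻¹⁴ / 10⁻³) = −103.8 dBm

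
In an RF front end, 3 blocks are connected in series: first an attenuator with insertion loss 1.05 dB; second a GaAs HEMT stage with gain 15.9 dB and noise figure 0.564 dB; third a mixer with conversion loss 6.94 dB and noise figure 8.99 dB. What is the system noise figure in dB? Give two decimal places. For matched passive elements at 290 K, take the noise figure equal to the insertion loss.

2.24 dB

Convert to linear (a loss of L dB is a gain of −L dB): F_i = 10^(NF_i/10), G_i = 10^(G_i,dB/10)
  Stage 1: F_1 = 10^(1.05/10) = 1.274, G_1 = 10^(−1.05/10) = 0.7852
  Stage 2: F_2 = 10^(0.564/10) = 1.139, G_2 = 10^(15.9/10) = 38.90
  Stage 3: F_3 = 10^(8.99/10) = 7.925, G_3 = 10^(−6.94/10) = 0.2023
Friis cascade:
  F = 1.274 + (1.139 − 1)/0.7852 + (7.925 − 1)/30.55 = 1.677
NF = 10 log₁₀(1.677) = 2.24 dB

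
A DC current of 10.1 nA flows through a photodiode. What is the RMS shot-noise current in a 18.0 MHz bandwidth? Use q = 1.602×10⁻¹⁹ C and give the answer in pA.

241 pA

I_n = √(2qI·B)
2qI·B = 2 × 1.602×10⁻¹⁹ × 1.01×10⁻⁸ × 1.80×10⁷ = 5.82×10⁻²⁰ A²
I_n = √(5.82×10⁻²⁰) = 2.41×10⁻¹⁰ A = 241 pA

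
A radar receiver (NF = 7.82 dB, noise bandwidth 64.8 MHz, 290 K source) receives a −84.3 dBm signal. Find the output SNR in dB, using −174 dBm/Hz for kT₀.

Noise floor: N = −174 + 10 log₁₀(B) + NF
10 log₁₀(6.48×10⁷) = 78.12 dB
N = −174 + 78.12 + 7.82 = −88.06 dBm
SNR = P_sig − N = −84.3 − (−88.06) = 3.76 dB → 3.8 dB

3.8 dB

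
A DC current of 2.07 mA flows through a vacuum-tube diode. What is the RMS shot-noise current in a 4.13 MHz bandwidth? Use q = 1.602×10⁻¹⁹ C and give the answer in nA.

I_n = √(2qI·B)
2qI·B = 2 × 1.602×10⁻¹⁹ × 2.07×10⁻³ × 4.13×10⁶ = 2.74×10⁻¹⁵ A²
I_n = √(2.74×10⁻¹⁵) = 5.23×10⁻⁸ A = 52.3 nA

52.3 nA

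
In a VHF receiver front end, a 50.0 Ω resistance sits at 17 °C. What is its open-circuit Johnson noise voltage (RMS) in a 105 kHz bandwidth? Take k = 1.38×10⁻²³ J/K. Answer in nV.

290 nV

T = 17 °C + 273.15 = 290.15 K
V_n = √(4kTRB)
4kTRB = 4 × 1.38×10⁻²³ × 290.15 × 5.00×10¹ × 1.05×10⁵ = 8.41×10⁻¹⁴ V²
V_n = √(8.41×10⁻¹⁴) = 2.90×10⁻⁷ V = 290 nV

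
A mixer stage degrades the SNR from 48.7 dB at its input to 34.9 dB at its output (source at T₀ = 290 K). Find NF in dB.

13.8 dB

NF (dB) = SNR_in(dB) − SNR_out(dB) when the source is at T₀
NF = 48.7 − 34.9 = 13.8 dB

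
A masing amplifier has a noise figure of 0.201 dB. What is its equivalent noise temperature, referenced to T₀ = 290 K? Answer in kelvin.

F = 10^(0.201/10) = 1.04737
T_e = (F − 1)·T₀ = (1.04737 − 1) × 290 = 13.7 K

13.7 K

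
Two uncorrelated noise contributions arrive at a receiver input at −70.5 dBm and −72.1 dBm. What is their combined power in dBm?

−68.2 dBm

Convert to linear, add, convert back:
P₁ = 8.91×10⁻¹¹ W, P₂ = 6.17×10⁻¹¹ W
P_tot = 1.51×10⁻¹⁰ W → 10 log₁₀(P_tot / 10⁻³) = −68.2 dBm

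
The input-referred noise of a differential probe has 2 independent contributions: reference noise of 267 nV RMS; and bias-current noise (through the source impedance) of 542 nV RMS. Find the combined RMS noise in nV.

Uncorrelated sources add in power (mean-square): V_tot = √(ΣV_i²)
V_tot = √[(2.67×10⁻⁷)² + (5.42×10⁻⁷)²] = 6.04×10⁻⁷ V = 604 nV

604 nV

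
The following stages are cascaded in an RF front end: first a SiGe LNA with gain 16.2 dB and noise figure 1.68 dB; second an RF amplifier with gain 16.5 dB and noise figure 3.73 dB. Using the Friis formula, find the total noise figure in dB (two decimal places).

1.78 dB

Convert to linear (a loss of L dB is a gain of −L dB): F_i = 10^(NF_i/10), G_i = 10^(G_i,dB/10)
  Stage 1: F_1 = 10^(1.68/10) = 1.472, G_1 = 10^(16.2/10) = 41.69
  Stage 2: F_2 = 10^(3.73/10) = 2.360, G_2 = 10^(16.5/10) = 44.67
Friis cascade:
  F = 1.472 + (2.360 − 1)/41.69 = 1.505
NF = 10 log₁₀(1.505) = 1.78 dB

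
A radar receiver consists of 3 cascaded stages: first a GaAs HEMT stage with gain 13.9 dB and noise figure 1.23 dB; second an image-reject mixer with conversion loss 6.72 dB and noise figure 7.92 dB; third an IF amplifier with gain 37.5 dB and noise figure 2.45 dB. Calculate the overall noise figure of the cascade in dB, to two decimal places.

2.26 dB

Convert to linear (a loss of L dB is a gain of −L dB): F_i = 10^(NF_i/10), G_i = 10^(G_i,dB/10)
  Stage 1: F_1 = 10^(1.23/10) = 1.327, G_1 = 10^(13.9/10) = 24.55
  Stage 2: F_2 = 10^(7.92/10) = 6.194, G_2 = 10^(−6.72/10) = 0.2128
  Stage 3: F_3 = 10^(2.45/10) = 1.758, G_3 = 10^(37.5/10) = 5623
Friis cascade:
  F = 1.327 + (6.194 − 1)/24.55 + (1.758 − 1)/5.224 = 1.684
NF = 10 log₁₀(1.684) = 2.26 dB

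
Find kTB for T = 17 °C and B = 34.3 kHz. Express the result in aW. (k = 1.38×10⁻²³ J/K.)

137 aW

T = 17 °C + 273.15 = 290.15 K
P_n = kTB = 1.38×10⁻²³ × 290.15 × 3.43×10⁴ = 1.37×10⁻¹⁶ W = 137 aW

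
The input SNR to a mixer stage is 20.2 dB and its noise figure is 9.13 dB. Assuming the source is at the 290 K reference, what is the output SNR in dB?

11.07 dB

By definition F = SNR_in/SNR_out, so in dB: SNR_out = SNR_in − NF
SNR_out = 20.2 − 9.13 = 11.07 dB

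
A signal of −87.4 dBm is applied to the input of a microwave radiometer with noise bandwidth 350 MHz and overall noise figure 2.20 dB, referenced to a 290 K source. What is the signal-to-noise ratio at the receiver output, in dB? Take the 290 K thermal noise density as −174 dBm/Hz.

−1.0 dB

Noise floor: N = −174 + 10 log₁₀(B) + NF
10 log₁₀(3.50×10⁸) = 85.44 dB
N = −174 + 85.44 + 2.20 = −86.36 dBm
SNR = P_sig − N = −87.4 − (−86.36) = −1.04 dB → −1.0 dB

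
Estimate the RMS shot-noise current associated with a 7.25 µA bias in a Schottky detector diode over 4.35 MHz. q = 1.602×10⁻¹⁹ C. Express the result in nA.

I_n = √(2qI·B)
2qI·B = 2 × 1.602×10⁻¹⁹ × 7.25×10⁻⁶ × 4.35×10⁶ = 1.01×10⁻¹⁷ A²
I_n = √(1.01×10⁻¹⁷) = 3.18×10⁻⁹ A = 3.18 nA

3.18 nA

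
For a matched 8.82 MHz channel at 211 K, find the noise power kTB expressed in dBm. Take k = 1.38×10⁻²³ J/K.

−105.9 dBm

P_n = kTB = 1.38×10⁻²³ × 211 × 8.82×10⁶ = 2.57×10⁻¹⁴ W
In dBm: 10 log₁₀(2.57×10⁻¹⁴ / 10⁻³) = −105.9 dBm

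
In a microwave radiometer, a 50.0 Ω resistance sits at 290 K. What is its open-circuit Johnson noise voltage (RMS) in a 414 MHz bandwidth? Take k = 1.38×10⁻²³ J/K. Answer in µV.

V_n = √(4kTRB)
4kTRB = 4 × 1.38×10⁻²³ × 290 × 5.00×10¹ × 4.14×10⁸ = 3.31×10⁻¹⁰ V²
V_n = √(3.31×10⁻¹⁰) = 1.82×10⁻⁵ V = 18.2 µV

18.2 µV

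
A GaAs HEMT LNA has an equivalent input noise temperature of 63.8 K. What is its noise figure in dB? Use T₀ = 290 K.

F = 1 + T_e/T₀ = 1 + 63.8/290 = 1.22
NF = 10 log₁₀(1.22) = 0.864 dB

0.864 dB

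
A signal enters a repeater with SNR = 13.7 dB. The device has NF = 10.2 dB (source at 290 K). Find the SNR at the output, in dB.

By definition F = SNR_in/SNR_out, so in dB: SNR_out = SNR_in − NF
SNR_out = 13.7 − 10.2 = 3.5 dB

3.5 dB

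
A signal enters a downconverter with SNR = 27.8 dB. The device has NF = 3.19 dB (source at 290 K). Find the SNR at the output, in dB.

24.61 dB

By definition F = SNR_in/SNR_out, so in dB: SNR_out = SNR_in − NF
SNR_out = 27.8 − 3.19 = 24.61 dB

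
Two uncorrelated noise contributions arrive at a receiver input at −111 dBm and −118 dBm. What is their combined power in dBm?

Convert to linear, add, convert back:
P₁ = 7.94×10⁻¹⁵ W, P₂ = 1.58×10⁻¹⁵ W
P_tot = 9.53×10⁻¹⁵ W → 10 log₁₀(P_tot / 10⁻³) = −110.2 dBm

−110.2 dBm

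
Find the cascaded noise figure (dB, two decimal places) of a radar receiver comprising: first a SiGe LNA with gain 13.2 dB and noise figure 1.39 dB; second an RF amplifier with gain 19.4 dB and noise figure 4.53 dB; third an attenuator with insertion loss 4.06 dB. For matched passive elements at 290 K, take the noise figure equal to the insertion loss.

Convert to linear (a loss of L dB is a gain of −L dB): F_i = 10^(NF_i/10), G_i = 10^(G_i,dB/10)
  Stage 1: F_1 = 10^(1.39/10) = 1.377, G_1 = 10^(13.2/10) = 20.89
  Stage 2: F_2 = 10^(4.53/10) = 2.838, G_2 = 10^(19.4/10) = 87.10
  Stage 3: F_3 = 10^(4.06/10) = 2.547, G_3 = 10^(−4.06/10) = 0.3926
Friis cascade:
  F = 1.377 + (2.838 − 1)/20.89 + (2.547 − 1)/1820 = 1.466
NF = 10 log₁₀(1.466) = 1.66 dB

1.66 dB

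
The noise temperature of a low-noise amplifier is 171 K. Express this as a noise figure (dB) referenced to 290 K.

2.01 dB

F = 1 + T_e/T₀ = 1 + 171/290 = 1.58966
NF = 10 log₁₀(1.58966) = 2.01 dB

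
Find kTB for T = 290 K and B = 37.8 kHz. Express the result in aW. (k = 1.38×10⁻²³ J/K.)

P_n = kTB = 1.38×10⁻²³ × 290 × 3.78×10⁴ = 1.51×10⁻¹⁶ W = 151 aW

151 aW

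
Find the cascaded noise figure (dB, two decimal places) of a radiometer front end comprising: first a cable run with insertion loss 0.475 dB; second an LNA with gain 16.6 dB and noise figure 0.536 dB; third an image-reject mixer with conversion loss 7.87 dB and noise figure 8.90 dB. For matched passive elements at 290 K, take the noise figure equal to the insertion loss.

Convert to linear (a loss of L dB is a gain of −L dB): F_i = 10^(NF_i/10), G_i = 10^(G_i,dB/10)
  Stage 1: F_1 = 10^(0.475/10) = 1.116, G_1 = 10^(−0.475/10) = 0.8964
  Stage 2: F_2 = 10^(0.536/10) = 1.131, G_2 = 10^(16.6/10) = 45.71
  Stage 3: F_3 = 10^(8.90/10) = 7.762, G_3 = 10^(−7.87/10) = 0.1633
Friis cascade:
  F = 1.116 + (1.131 − 1)/0.8964 + (7.762 − 1)/40.97 = 1.427
NF = 10 log₁₀(1.427) = 1.54 dB

1.54 dB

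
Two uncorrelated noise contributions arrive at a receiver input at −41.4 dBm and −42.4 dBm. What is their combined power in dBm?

Convert to linear, add, convert back:
P₁ = 7.24×10⁻⁸ W, P₂ = 5.75×10⁻⁸ W
P_tot = 1.30×10⁻⁷ W → 10 log₁₀(P_tot / 10⁻³) = −38.9 dBm

−38.9 dBm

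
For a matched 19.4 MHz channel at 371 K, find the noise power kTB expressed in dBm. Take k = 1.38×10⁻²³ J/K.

−100.0 dBm

P_n = kTB = 1.38×10⁻²³ × 371 × 1.94×10⁷ = 9.93×10⁻¹⁴ W
In dBm: 10 log₁₀(9.93×10⁻¹⁴ / 10⁻³) = −100.0 dBm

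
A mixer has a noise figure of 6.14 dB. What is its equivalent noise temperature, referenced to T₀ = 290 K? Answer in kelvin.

902 K

F = 10^(6.14/10) = 4.1115
T_e = (F − 1)·T₀ = (4.1115 − 1) × 290 = 902 K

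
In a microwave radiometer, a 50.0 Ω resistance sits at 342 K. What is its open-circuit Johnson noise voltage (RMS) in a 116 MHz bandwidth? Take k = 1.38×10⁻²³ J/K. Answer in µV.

10.5 µV

V_n = √(4kTRB)
4kTRB = 4 × 1.38×10⁻²³ × 342 × 5.00×10¹ × 1.16×10⁸ = 1.09×10⁻¹⁰ V²
V_n = √(1.09×10⁻¹⁰) = 1.05×10⁻⁵ V = 10.5 µV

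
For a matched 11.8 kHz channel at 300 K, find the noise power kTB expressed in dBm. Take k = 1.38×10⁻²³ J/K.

P_n = kTB = 1.38×10⁻²³ × 300 × 1.18×10⁴ = 4.89×10⁻¹⁷ W
In dBm: 10 log₁₀(4.89×10⁻¹⁷ / 10⁻³) = −133.1 dBm

−133.1 dBm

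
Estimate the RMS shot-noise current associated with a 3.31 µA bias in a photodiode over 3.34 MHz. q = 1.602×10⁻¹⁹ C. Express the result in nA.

1.88 nA

I_n = √(2qI·B)
2qI·B = 2 × 1.602×10⁻¹⁹ × 3.31×10⁻⁶ × 3.34×10⁶ = 3.54×10⁻¹⁸ A²
I_n = √(3.54×10⁻¹⁸) = 1.88×10⁻⁹ A = 1.88 nA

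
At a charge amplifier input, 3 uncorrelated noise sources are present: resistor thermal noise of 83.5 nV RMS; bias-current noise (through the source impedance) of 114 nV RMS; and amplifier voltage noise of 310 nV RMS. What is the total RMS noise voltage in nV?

Uncorrelated sources add in power (mean-square): V_tot = √(ΣV_i²)
V_tot = √[(8.35×10⁻⁸)² + (1.14×10⁻⁷)² + (3.10×10⁻⁷)²] = 3.41×10⁻⁷ V = 341 nV

341 nV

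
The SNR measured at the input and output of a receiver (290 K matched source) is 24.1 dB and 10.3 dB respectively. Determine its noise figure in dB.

13.8 dB

NF (dB) = SNR_in(dB) − SNR_out(dB) when the source is at T₀
NF = 24.1 − 10.3 = 13.8 dB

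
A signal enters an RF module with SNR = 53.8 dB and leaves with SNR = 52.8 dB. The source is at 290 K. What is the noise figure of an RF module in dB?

NF (dB) = SNR_in(dB) − SNR_out(dB) when the source is at T₀
NF = 53.8 − 52.8 = 1.0 dB

1.0 dB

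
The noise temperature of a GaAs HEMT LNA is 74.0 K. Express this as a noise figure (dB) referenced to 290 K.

F = 1 + T_e/T₀ = 1 + 74.0/290 = 1.25517
NF = 10 log₁₀(1.25517) = 0.987 dB

0.987 dB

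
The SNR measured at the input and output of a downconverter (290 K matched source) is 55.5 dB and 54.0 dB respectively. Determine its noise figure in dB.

NF (dB) = SNR_in(dB) − SNR_out(dB) when the source is at T₀
NF = 55.5 − 54.0 = 1.5 dB

1.5 dB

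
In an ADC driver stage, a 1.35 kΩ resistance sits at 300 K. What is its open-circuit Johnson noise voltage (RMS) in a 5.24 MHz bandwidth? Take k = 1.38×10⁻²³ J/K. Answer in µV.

V_n = √(4kTRB)
4kTRB = 4 × 1.38×10⁻²³ × 300 × 1.35×10³ × 5.24×10⁶ = 1.17×10⁻¹⁰ V²
V_n = √(1.17×10⁻¹⁰) = 1.08×10⁻⁵ V = 10.8 µV

10.8 µV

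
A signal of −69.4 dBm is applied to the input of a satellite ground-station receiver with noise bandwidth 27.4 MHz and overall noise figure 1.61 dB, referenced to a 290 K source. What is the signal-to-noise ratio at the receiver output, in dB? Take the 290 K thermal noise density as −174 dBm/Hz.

28.6 dB

Noise floor: N = −174 + 10 log₁₀(B) + NF
10 log₁₀(2.74×10⁷) = 74.38 dB
N = −174 + 74.38 + 1.61 = −98.01 dBm
SNR = P_sig − N = −69.4 − (−98.01) = 28.61 dB → 28.6 dB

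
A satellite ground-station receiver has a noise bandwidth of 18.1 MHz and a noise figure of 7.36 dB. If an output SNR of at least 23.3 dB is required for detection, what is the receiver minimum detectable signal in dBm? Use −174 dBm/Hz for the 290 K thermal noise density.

−70.8 dBm

Sensitivity = −174 + 10 log₁₀(B) + NF + SNR_min
= −174 + 72.58 + 7.36 + 23.3
= −70.76 dBm → −70.8 dBm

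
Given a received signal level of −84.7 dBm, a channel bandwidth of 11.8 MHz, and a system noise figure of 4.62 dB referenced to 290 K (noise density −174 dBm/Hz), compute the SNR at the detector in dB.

Noise floor: N = −174 + 10 log₁₀(B) + NF
10 log₁₀(1.18×10⁷) = 70.72 dB
N = −174 + 70.72 + 4.62 = −98.66 dBm
SNR = P_sig − N = −84.7 − (−98.66) = 13.96 dB → 14.0 dB

14.0 dB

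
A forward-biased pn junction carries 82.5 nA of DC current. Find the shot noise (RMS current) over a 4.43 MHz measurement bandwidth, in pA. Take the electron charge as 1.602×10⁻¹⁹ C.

342 pA

I_n = √(2qI·B)
2qI·B = 2 × 1.602×10⁻¹⁹ × 8.25×10⁻⁸ × 4.43×10⁶ = 1.17×10⁻¹⁹ A²
I_n = √(1.17×10⁻¹⁹) = 3.42×10⁻¹⁰ A = 342 pA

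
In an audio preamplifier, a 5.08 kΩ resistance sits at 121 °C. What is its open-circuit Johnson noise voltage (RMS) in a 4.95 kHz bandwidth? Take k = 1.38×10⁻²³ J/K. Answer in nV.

740 nV

T = 121 °C + 273.15 = 394.15 K
V_n = √(4kTRB)
4kTRB = 4 × 1.38×10⁻²³ × 394.15 × 5.08×10³ × 4.95×10³ = 5.47×10⁻¹³ V²
V_n = √(5.47×10⁻¹³) = 7.40×10⁻⁷ V = 740 nV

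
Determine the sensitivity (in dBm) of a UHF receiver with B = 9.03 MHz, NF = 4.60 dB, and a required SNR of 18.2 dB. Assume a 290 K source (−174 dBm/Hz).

Sensitivity = −174 + 10 log₁₀(B) + NF + SNR_min
= −174 + 69.56 + 4.60 + 18.2
= −81.64 dBm → −81.6 dBm

−81.6 dBm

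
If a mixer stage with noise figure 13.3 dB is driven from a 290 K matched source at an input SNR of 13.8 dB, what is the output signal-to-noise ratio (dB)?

0.5 dB

By definition F = SNR_in/SNR_out, so in dB: SNR_out = SNR_in − NF
SNR_out = 13.8 − 13.3 = 0.5 dB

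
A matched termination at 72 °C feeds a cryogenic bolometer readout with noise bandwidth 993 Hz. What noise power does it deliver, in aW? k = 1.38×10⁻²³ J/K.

T = 72 °C + 273.15 = 345.15 K
P_n = kTB = 1.38×10⁻²³ × 345.15 × 9.93×10² = 4.73×10⁻¹⁸ W = 4.73 aW

4.73 aW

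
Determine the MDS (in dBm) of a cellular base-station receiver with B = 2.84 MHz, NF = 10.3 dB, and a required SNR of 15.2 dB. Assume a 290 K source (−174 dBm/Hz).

−84.0 dBm

Sensitivity = −174 + 10 log₁₀(B) + NF + SNR_min
= −174 + 64.53 + 10.3 + 15.2
= −83.97 dBm → −84.0 dBm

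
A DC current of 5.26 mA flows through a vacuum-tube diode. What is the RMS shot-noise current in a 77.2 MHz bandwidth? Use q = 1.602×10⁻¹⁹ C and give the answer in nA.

361 nA

I_n = √(2qI·B)
2qI·B = 2 × 1.602×10⁻¹⁹ × 5.26×10⁻³ × 7.72×10⁷ = 1.30×10⁻¹³ A²
I_n = √(1.30×10⁻¹³) = 3.61×10⁻⁷ A = 361 nA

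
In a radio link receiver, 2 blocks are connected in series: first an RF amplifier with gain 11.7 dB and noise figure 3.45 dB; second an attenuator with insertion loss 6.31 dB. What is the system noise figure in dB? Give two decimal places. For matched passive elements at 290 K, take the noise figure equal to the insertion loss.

3.86 dB

Convert to linear (a loss of L dB is a gain of −L dB): F_i = 10^(NF_i/10), G_i = 10^(G_i,dB/10)
  Stage 1: F_1 = 10^(3.45/10) = 2.213, G_1 = 10^(11.7/10) = 14.79
  Stage 2: F_2 = 10^(6.31/10) = 4.276, G_2 = 10^(−6.31/10) = 0.2339
Friis cascade:
  F = 2.213 + (4.276 − 1)/14.79 = 2.435
NF = 10 log₁₀(2.435) = 3.86 dB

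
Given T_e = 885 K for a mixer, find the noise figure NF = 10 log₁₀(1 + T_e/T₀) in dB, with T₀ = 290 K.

F = 1 + T_e/T₀ = 1 + 885/290 = 4.05172
NF = 10 log₁₀(4.05172) = 6.08 dB

6.08 dB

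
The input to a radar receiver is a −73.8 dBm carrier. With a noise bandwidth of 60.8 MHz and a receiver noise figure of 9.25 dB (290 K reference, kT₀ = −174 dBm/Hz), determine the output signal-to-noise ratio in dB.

13.1 dB

Noise floor: N = −174 + 10 log₁₀(B) + NF
10 log₁₀(6.08×10⁷) = 77.84 dB
N = −174 + 77.84 + 9.25 = −86.91 dBm
SNR = P_sig − N = −73.8 − (−86.91) = 13.11 dB → 13.1 dB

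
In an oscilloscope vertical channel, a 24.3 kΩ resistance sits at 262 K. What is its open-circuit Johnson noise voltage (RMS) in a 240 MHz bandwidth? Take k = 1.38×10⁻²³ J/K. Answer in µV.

290 µV

V_n = √(4kTRB)
4kTRB = 4 × 1.38×10⁻²³ × 262 × 2.43×10⁴ × 2.40×10⁸ = 8.43×10⁻⁸ V²
V_n = √(8.43×10⁻⁸) = 2.90×10⁻⁴ V = 290 µV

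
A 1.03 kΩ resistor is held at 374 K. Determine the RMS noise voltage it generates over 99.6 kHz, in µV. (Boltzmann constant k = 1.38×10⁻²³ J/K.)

1.46 µV

V_n = √(4kTRB)
4kTRB = 4 × 1.38×10⁻²³ × 374 × 1.03×10³ × 9.96×10⁴ = 2.12×10⁻¹² V²
V_n = √(2.12×10⁻¹²) = 1.46×10⁻⁶ V = 1.46 µV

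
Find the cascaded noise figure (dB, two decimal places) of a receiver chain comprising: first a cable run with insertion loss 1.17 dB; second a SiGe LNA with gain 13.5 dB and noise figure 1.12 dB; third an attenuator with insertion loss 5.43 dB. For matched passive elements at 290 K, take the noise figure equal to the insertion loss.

2.65 dB

Convert to linear (a loss of L dB is a gain of −L dB): F_i = 10^(NF_i/10), G_i = 10^(G_i,dB/10)
  Stage 1: F_1 = 10^(1.17/10) = 1.309, G_1 = 10^(−1.17/10) = 0.7638
  Stage 2: F_2 = 10^(1.12/10) = 1.294, G_2 = 10^(13.5/10) = 22.39
  Stage 3: F_3 = 10^(5.43/10) = 3.491, G_3 = 10^(−5.43/10) = 0.2864
Friis cascade:
  F = 1.309 + (1.294 − 1)/0.7638 + (3.491 − 1)/17.10 = 1.840
NF = 10 log₁₀(1.840) = 2.65 dB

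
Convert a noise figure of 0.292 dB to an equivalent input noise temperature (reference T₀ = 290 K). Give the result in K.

F = 10^(0.292/10) = 1.06955
T_e = (F − 1)·T₀ = (1.06955 − 1) × 290 = 20.2 K

20.2 K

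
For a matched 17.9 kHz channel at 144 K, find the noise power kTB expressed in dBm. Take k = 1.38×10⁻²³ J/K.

−134.5 dBm

P_n = kTB = 1.38×10⁻²³ × 144 × 1.79×10⁴ = 3.56×10⁻¹⁷ W
In dBm: 10 log₁₀(3.56×10⁻¹⁷ / 10⁻³) = −134.5 dBm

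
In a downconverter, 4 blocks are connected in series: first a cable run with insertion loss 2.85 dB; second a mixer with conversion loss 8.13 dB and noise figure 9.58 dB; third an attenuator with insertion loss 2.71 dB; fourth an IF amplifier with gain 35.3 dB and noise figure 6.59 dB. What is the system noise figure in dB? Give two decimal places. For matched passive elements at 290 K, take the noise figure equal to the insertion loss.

Convert to linear (a loss of L dB is a gain of −L dB): F_i = 10^(NF_i/10), G_i = 10^(G_i,dB/10)
  Stage 1: F_1 = 10^(2.85/10) = 1.928, G_1 = 10^(−2.85/10) = 0.5188
  Stage 2: F_2 = 10^(9.58/10) = 9.078, G_2 = 10^(−8.13/10) = 0.1538
  Stage 3: F_3 = 10^(2.71/10) = 1.866, G_3 = 10^(−2.71/10) = 0.5358
  Stage 4: F_4 = 10^(6.59/10) = 4.560, G_4 = 10^(35.3/10) = 3388
Friis cascade:
  F = 1.928 + (9.078 − 1)/0.5188 + (1.866 − 1)/0.07980 + (4.560 − 1)/0.04276 = 111.6
NF = 10 log₁₀(111.6) = 20.48 dB

20.48 dB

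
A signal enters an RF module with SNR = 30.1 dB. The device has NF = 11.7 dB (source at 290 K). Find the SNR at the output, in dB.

By definition F = SNR_in/SNR_out, so in dB: SNR_out = SNR_in − NF
SNR_out = 30.1 − 11.7 = 18.4 dB

18.4 dB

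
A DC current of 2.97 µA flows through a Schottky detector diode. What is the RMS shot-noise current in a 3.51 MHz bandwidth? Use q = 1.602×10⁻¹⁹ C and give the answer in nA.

1.83 nA

I_n = √(2qI·B)
2qI·B = 2 × 1.602×10⁻¹⁹ × 2.97×10⁻⁶ × 3.51×10⁶ = 3.34×10⁻¹⁸ A²
I_n = √(3.34×10⁻¹⁸) = 1.83×10⁻⁹ A = 1.83 nA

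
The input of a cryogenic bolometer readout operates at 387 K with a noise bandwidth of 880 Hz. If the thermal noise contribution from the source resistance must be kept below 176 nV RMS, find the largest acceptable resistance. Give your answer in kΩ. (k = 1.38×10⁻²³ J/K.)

1.65 kΩ

Johnson–Nyquist: V_n = √(4kTRB) ⇒ R = V_n² / (4kTB)
4kTB = 4 × 1.38×10⁻²³ × 387 × 8.80×10² = 1.88×10⁻¹⁷
R = (1.76×10⁻⁷)² / 1.88×10⁻¹⁷ = 1.65×10³ Ω = 1.65 kΩ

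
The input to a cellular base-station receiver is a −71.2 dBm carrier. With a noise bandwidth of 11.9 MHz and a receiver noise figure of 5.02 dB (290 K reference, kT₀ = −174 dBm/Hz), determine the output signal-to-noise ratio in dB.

Noise floor: N = −174 + 10 log₁₀(B) + NF
10 log₁₀(1.19×10⁷) = 70.76 dB
N = −174 + 70.76 + 5.02 = −98.22 dBm
SNR = P_sig − N = −71.2 − (−98.22) = 27.02 dB → 27.0 dB

27.0 dB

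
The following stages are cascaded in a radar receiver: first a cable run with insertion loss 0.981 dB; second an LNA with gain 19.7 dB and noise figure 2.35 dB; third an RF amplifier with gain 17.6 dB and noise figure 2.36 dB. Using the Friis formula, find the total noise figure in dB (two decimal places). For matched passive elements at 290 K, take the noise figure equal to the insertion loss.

Convert to linear (a loss of L dB is a gain of −L dB): F_i = 10^(NF_i/10), G_i = 10^(G_i,dB/10)
  Stage 1: F_1 = 10^(0.981/10) = 1.253, G_1 = 10^(−0.981/10) = 0.7978
  Stage 2: F_2 = 10^(2.35/10) = 1.718, G_2 = 10^(19.7/10) = 93.33
  Stage 3: F_3 = 10^(2.36/10) = 1.722, G_3 = 10^(17.6/10) = 57.54
Friis cascade:
  F = 1.253 + (1.718 − 1)/0.7978 + (1.722 − 1)/74.46 = 2.163
NF = 10 log₁₀(2.163) = 3.35 dB

3.35 dB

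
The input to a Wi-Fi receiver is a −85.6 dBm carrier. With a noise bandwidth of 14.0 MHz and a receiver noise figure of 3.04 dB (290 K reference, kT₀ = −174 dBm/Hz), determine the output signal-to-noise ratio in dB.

Noise floor: N = −174 + 10 log₁₀(B) + NF
10 log₁₀(1.40×10⁷) = 71.46 dB
N = −174 + 71.46 + 3.04 = −99.50 dBm
SNR = P_sig − N = −85.6 − (−99.50) = 13.90 dB → 13.9 dB

13.9 dB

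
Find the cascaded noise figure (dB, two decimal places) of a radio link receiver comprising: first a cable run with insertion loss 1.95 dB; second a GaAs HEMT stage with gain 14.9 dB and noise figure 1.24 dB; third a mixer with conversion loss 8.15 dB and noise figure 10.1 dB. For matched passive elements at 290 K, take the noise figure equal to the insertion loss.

4.07 dB

Convert to linear (a loss of L dB is a gain of −L dB): F_i = 10^(NF_i/10), G_i = 10^(G_i,dB/10)
  Stage 1: F_1 = 10^(1.95/10) = 1.567, G_1 = 10^(−1.95/10) = 0.6383
  Stage 2: F_2 = 10^(1.24/10) = 1.330, G_2 = 10^(14.9/10) = 30.90
  Stage 3: F_3 = 10^(10.1/10) = 10.23, G_3 = 10^(−8.15/10) = 0.1531
Friis cascade:
  F = 1.567 + (1.330 − 1)/0.6383 + (10.23 − 1)/19.72 = 2.553
NF = 10 log₁₀(2.553) = 4.07 dB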